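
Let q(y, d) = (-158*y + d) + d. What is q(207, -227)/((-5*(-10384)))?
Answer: -829/1298 ≈ -0.63867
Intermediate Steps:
q(y, d) = -158*y + 2*d (q(y, d) = (d - 158*y) + d = -158*y + 2*d)
q(207, -227)/((-5*(-10384))) = (-158*207 + 2*(-227))/((-5*(-10384))) = (-32706 - 454)/51920 = -33160*1/51920 = -829/1298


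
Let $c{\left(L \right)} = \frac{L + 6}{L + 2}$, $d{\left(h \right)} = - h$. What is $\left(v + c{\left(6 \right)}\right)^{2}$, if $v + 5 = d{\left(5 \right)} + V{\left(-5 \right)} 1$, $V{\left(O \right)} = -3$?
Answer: $\frac{529}{4} \approx 132.25$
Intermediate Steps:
$c{\left(L \right)} = \frac{6 + L}{2 + L}$
$v = -13$ ($v = -5 - 8 = -13$)
$\left(v + c{\left(6 \right)}\right)^{2} = \left(-13 + \frac{6 + 6}{2 + 6}\right)^{2} = \left(-13 + \frac{1}{8} \cdot 12\right)^{2} = \left(-13 + \frac{3}{2}\right)^{2} = \left(- \frac{23}{2}\right)^{2} = \frac{529}{4}$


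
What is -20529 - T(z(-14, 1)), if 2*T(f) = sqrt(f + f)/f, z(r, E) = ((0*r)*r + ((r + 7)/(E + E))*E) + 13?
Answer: -20529 - sqrt(19)/19 ≈ -20529.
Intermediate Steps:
z(r, E) = 33/2 + r/2 (z(r, E) = (0*r + ((7 + r)/((2*E)))*E) + 13 = (0 + ((7 + r)*(1/(2*E)))*E) + 13 = (0 + ((7 + r)/(2*E))*E) + 13 = (0 + (7/2 + r/2)) + 13 = (7/2 + r/2) + 13 = 33/2 + r/2)
T(f) = sqrt(2)/(2*sqrt(f)) (T(f) = (sqrt(f + f)/f)/2 = (sqrt(2*f)/f)/2 = ((sqrt(2)*sqrt(f))/f)/2 = (sqrt(2)/sqrt(f))/2 = sqrt(2)/(2*sqrt(f)))
-20529 - T(z(-14, 1)) = -20529 - sqrt(2)/(2*sqrt(33/2 + (1/2)*(-14))) = -20529 - sqrt(2)/(2*sqrt(33/2 - 7)) = -20529 - sqrt(2)/(2*sqrt(19/2)) = -20529 - sqrt(2)*sqrt(38)/19/2 = -20529 - sqrt(19)/19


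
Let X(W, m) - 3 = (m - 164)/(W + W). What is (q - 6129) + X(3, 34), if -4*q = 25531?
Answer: -150365/12 ≈ -12530.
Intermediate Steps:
q = -25531/4 (q = -1/4*25531 = -25531/4 ≈ -6382.8)
X(W, m) = 3 + (-164 + m)/(2*W) (X(W, m) = 3 + (m - 164)/(W + W) = 3 + (-164 + m)/((2*W)) = 3 + (-164 + m)*(1/(2*W)) = 3 + (-164 + m)/(2*W))
(q - 6129) + X(3, 34) = (-25531/4 - 6129) + (1/2)*(-164 + 34 + 6*3)/3 = -50047/4 + (1/2)*(1/3)*(-164 + 34 + 18) = -50047/4 + (1/2)*(1/3)*(-112) = -50047/4 - 56/3 = -150365/12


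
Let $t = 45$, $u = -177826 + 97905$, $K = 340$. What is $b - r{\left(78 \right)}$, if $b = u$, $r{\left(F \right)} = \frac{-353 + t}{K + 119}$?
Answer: $- \frac{36683431}{459} \approx -79920.0$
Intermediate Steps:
$u = -79921$
$r{\left(F \right)} = - \frac{308}{459}$ ($r{\left(F \right)} = \frac{-353 + 45}{340 + 119} = - \frac{308}{459}$)
$b = -79921$
$b - r{\left(78 \right)} = -79921 - - \frac{308}{459} = -79921 + \frac{308}{459} = - \frac{36683431}{459}$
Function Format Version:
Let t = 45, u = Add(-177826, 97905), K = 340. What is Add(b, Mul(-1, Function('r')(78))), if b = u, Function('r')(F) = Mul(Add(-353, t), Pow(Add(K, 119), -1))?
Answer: Rational(-36683431, 459) ≈ -79920.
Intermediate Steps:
u = -79921
Function('r')(F) = Rational(-308, 459) (Function('r')(F) = Mul(Add(-353, 45), Pow(Add(340, 119), -1)) = Mul(-308, Pow(459, -1)) = Mul(-308, Rational(1, 459)) = Rational(-308, 459))
b = -79921
Add(b, Mul(-1, Function('r')(78))) = Add(-79921, Mul(-1, Rational(-308, 459))) = Add(-79921, Rational(308, 459)) = Rational(-36683431, 459)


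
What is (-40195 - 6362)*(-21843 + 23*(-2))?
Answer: 1019086173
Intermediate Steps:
(-40195 - 6362)*(-21843 + 23*(-2)) = -46557*(-21843 - 46) = -46557*(-21889) = 1019086173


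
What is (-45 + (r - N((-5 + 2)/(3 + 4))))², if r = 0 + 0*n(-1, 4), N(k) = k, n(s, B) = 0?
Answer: 97344/49 ≈ 1986.6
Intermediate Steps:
r = 0 (r = 0 + 0*0 = 0 + 0 = 0)
(-45 + (r - N((-5 + 2)/(3 + 4))))² = (-45 + (0 - (-5 + 2)/(3 + 4)))² = (-45 + (0 - (-3)/7))² = (-45 + (0 - 1*(-3/7)))² = (-45 + (0 + 3/7))² = (-45 + 3/7)² = (-312/7)² = 97344/49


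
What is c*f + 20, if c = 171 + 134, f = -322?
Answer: -98190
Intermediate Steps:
c = 305
c*f + 20 = 305*(-322) + 20 = -98210 + 20 = -98190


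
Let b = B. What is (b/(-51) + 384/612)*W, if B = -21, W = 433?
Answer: 22949/51 ≈ 449.98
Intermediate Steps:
b = -21
(b/(-51) + 384/612)*W = (-21/(-51) + 384/612)*433 = (-21*(-1/51) + 384*(1/612))*433 = (7/17 + 32/51)*433 = (53/51)*433 = 22949/51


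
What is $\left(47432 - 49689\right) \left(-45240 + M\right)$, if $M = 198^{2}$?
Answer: $13623252$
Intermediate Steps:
$M = 39204$
$\left(47432 - 49689\right) \left(-45240 + M\right) = \left(47432 - 49689\right) \left(-45240 + 39204\right) = \left(-2257\right) \left(-6036\right) = 13623252$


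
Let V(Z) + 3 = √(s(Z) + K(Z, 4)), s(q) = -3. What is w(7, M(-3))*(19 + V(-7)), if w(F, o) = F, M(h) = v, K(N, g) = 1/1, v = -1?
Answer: 112 + 7*I*√2 ≈ 112.0 + 9.8995*I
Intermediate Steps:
K(N, g) = 1
M(h) = -1
V(Z) = -3 + I*√2 (V(Z) = -3 + √(-3 + 1) = -3 + √(-2) = -3 + I*√2)
w(7, M(-3))*(19 + V(-7)) = 7*(19 + (-3 + I*√2)) = 7*(16 + I*√2) = 112 + 7*I*√2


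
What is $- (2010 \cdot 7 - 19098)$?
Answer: $5028$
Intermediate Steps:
$- (2010 \cdot 7 - 19098) = - (14070 - 19098) = \left(-1\right) \left(-5028\right) = 5028$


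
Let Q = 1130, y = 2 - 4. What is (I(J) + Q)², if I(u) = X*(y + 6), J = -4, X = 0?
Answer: 1276900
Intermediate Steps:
y = -2
I(u) = 0 (I(u) = 0*(-2 + 6) = 0*4 = 0)
(I(J) + Q)² = (0 + 1130)² = 1130² = 1276900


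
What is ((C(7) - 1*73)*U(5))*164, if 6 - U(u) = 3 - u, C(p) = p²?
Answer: -31488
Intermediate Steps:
U(u) = 3 + u (U(u) = 6 - (3 - u) = 6 + (-3 + u) = 3 + u)
((C(7) - 1*73)*U(5))*164 = ((7² - 1*73)*(3 + 5))*164 = ((49 - 73)*8)*164 = -24*8*164 = -192*164 = -31488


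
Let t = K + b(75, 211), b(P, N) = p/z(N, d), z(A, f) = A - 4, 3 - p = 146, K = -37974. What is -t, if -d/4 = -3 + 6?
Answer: 7860761/207 ≈ 37975.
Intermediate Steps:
p = -143 (p = 3 - 1*146 = 3 - 146 = -143)
d = -12 (d = -4*(-3 + 6) = -4*3 = -12)
z(A, f) = -4 + A
b(P, N) = -143/(-4 + N)
t = -7860761/207 (t = -37974 - 143/(-4 + 211) = -37974 - 143/207 = -7860761/207 ≈ -37975.)
-t = -1*(-7860761/207) = 7860761/207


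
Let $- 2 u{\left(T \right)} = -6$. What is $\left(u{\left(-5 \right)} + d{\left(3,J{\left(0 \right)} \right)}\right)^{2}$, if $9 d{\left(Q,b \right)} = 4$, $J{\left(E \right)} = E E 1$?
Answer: $\frac{961}{81} \approx 11.864$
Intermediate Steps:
$J{\left(E \right)} = E^{2}$ ($J{\left(E \right)} = E^{2} \cdot 1 = E^{2}$)
$u{\left(T \right)} = 3$ ($u{\left(T \right)} = \left(- \frac{1}{2}\right) \left(-6\right) = 3$)
$d{\left(Q,b \right)} = \frac{4}{9}$ ($d{\left(Q,b \right)} = \frac{1}{9} \cdot 4 = \frac{4}{9}$)
$\left(u{\left(-5 \right)} + d{\left(3,J{\left(0 \right)} \right)}\right)^{2} = \left(3 + \frac{4}{9}\right)^{2} = \left(\frac{31}{9}\right)^{2} = \frac{961}{81}$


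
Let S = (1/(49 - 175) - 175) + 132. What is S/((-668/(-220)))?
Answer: -298045/21042 ≈ -14.164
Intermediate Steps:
S = -5419/126 (S = (1/(-126) - 175) + 132 = (-1/126 - 175) + 132 = -22051/126 + 132 = -5419/126 ≈ -43.008)
S/((-668/(-220))) = -5419/(126*((-668/(-220)))) = -5419/(126*((-668*(-1/220)))) = -5419/(126*167/55) = -5419/126*55/167 = -298045/21042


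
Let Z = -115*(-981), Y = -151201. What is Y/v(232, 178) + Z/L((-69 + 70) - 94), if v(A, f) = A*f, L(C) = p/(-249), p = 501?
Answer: -386706334487/6896432 ≈ -56073.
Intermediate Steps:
Z = 112815
L(C) = -167/83 (L(C) = 501/(-249) = 501*(-1/249) = -167/83)
Y/v(232, 178) + Z/L((-69 + 70) - 94) = -151201/(232*178) + 112815/(-167/83) = -151201/41296 + 112815*(-83/167) = -151201*1/41296 - 9363645/167 = -151201/41296 - 9363645/167 = -386706334487/6896432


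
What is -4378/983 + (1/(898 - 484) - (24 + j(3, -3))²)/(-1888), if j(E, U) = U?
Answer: -3242515637/768344256 ≈ -4.2201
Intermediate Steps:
-4378/983 + (1/(898 - 484) - (24 + j(3, -3))²)/(-1888) = -4378/983 + (1/(898 - 484) - (24 - 3)²)/(-1888) = -4378*1/983 + (1/414 - 1*21²)*(-1/1888) = -4378/983 + (1/414 - 1*441)*(-1/1888) = -4378/983 + (1/414 - 441)*(-1/1888) = -4378/983 - 182573/414*(-1/1888) = -4378/983 + 182573/781632 = -3242515637/768344256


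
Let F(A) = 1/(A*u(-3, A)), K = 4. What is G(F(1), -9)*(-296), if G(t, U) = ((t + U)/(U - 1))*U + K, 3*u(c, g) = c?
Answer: 1480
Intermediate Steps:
u(c, g) = c/3
F(A) = -1/A (F(A) = 1/(A*(((1/3)*(-3)))) = 1/(A*(-1)) = -1/A)
G(t, U) = 4 + U*(U + t)/(-1 + U) (G(t, U) = ((t + U)/(U - 1))*U + 4 = ((U + t)/(-1 + U))*U + 4 = U*(U + t)/(-1 + U) + 4 = 4 + U*(U + t)/(-1 + U))
G(F(1), -9)*(-296) = ((-4 + (-9)**2 + 4*(-9) - (-9)/1)/(-1 - 9))*(-296) = ((-4 + 81 - 36 - (-9))/(-10))*(-296) = -(-4 + 81 - 36 - 9*(-1))/10*(-296) = -(-4 + 81 - 36 + 9)/10*(-296) = -1/10*50*(-296) = -5*(-296) = 1480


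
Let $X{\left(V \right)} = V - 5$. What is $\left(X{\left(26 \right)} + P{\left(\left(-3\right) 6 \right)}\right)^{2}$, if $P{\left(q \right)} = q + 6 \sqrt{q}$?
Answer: $-639 + 108 i \sqrt{2} \approx -639.0 + 152.74 i$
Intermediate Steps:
$X{\left(V \right)} = -5 + V$ ($X{\left(V \right)} = V - 5 = -5 + V$)
$\left(X{\left(26 \right)} + P{\left(\left(-3\right) 6 \right)}\right)^{2} = \left(\left(-5 + 26\right) + \left(\left(-3\right) 6 + 6 \sqrt{\left(-3\right) 6}\right)\right)^{2} = \left(21 - \left(18 - 6 \sqrt{-18}\right)\right)^{2} = \left(21 - \left(18 - 6 \cdot 3 i \sqrt{2}\right)\right)^{2} = \left(21 - \left(18 - 18 i \sqrt{2}\right)\right)^{2} = \left(3 + 18 i \sqrt{2}\right)^{2}$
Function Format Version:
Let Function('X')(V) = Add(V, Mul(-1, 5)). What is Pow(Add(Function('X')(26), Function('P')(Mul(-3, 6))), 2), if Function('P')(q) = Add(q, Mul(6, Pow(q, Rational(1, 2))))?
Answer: Add(-639, Mul(108, I, Pow(2, Rational(1, 2)))) ≈ Add(-639.00, Mul(152.74, I))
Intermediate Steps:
Function('X')(V) = Add(-5, V) (Function('X')(V) = Add(V, -5) = Add(-5, V))
Pow(Add(Function('X')(26), Function('P')(Mul(-3, 6))), 2) = Pow(Add(Add(-5, 26), Add(Mul(-3, 6), Mul(6, Pow(Mul(-3, 6), Rational(1, 2))))), 2) = Pow(Add(21, Add(-18, Mul(6, Pow(-18, Rational(1, 2))))), 2) = Pow(Add(21, Add(-18, Mul(6, Mul(3, I, Pow(2, Rational(1, 2)))))), 2) = Pow(Add(21, Add(-18, Mul(18, I, Pow(2, Rational(1, 2))))), 2) = Pow(Add(3, Mul(18, I, Pow(2, Rational(1, 2)))), 2)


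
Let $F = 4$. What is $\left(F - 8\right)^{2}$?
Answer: $16$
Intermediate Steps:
$\left(F - 8\right)^{2} = \left(4 - 8\right)^{2} = \left(-4\right)^{2} = 16$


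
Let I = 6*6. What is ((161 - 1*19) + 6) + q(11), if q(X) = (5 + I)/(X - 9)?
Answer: 337/2 ≈ 168.50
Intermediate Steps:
I = 36
q(X) = 41/(-9 + X) (q(X) = (5 + 36)/(X - 9) = 41/(-9 + X))
((161 - 1*19) + 6) + q(11) = ((161 - 1*19) + 6) + 41/(-9 + 11) = ((161 - 19) + 6) + 41/2 = (142 + 6) + 41*(½) = 148 + 41/2 = 337/2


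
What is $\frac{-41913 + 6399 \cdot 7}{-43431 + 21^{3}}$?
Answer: $- \frac{96}{1139} \approx -0.084284$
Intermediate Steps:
$\frac{-41913 + 6399 \cdot 7}{-43431 + 21^{3}} = \frac{-41913 + 44793}{-43431 + 9261} = \frac{2880}{-34170} = 2880 \left(- \frac{1}{34170}\right) = - \frac{96}{1139}$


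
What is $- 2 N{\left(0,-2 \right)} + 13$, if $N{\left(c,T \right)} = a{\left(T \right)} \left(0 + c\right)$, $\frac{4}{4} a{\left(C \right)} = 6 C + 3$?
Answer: $13$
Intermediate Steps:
$a{\left(C \right)} = 3 + 6 C$ ($a{\left(C \right)} = 6 C + 3 = 3 + 6 C$)
$N{\left(c,T \right)} = c \left(3 + 6 T\right)$ ($N{\left(c,T \right)} = \left(3 + 6 T\right) \left(0 + c\right) = \left(3 + 6 T\right) c = c \left(3 + 6 T\right)$)
$- 2 N{\left(0,-2 \right)} + 13 = - 2 \cdot 3 \cdot 0 \left(1 + 2 \left(-2\right)\right) + 13 = - 2 \cdot 3 \cdot 0 \left(1 - 4\right) + 13 = - 2 \cdot 3 \cdot 0 \left(-3\right) + 13 = \left(-2\right) 0 + 13 = 0 + 13 = 13$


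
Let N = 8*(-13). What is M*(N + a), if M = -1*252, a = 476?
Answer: -93744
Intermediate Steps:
N = -104
M = -252
M*(N + a) = -252*(-104 + 476) = -252*372 = -93744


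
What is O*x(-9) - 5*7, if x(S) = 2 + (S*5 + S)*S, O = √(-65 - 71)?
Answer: -35 + 976*I*√34 ≈ -35.0 + 5691.0*I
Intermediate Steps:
O = 2*I*√34 (O = √(-136) = 2*I*√34 ≈ 11.662*I)
x(S) = 2 + 6*S² (x(S) = 2 + (5*S + S)*S = 2 + (6*S)*S = 2 + 6*S²)
O*x(-9) - 5*7 = (2*I*√34)*(2 + 6*(-9)²) - 5*7 = (2*I*√34)*(2 + 6*81) - 35 = (2*I*√34)*(2 + 486) - 35 = (2*I*√34)*488 - 35 = 976*I*√34 - 35 = -35 + 976*I*√34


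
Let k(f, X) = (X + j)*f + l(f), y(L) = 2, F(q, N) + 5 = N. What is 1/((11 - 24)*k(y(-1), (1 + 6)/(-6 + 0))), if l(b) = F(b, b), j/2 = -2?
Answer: 3/520 ≈ 0.0057692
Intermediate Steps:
F(q, N) = -5 + N
j = -4 (j = 2*(-2) = -4)
l(b) = -5 + b
k(f, X) = -5 + f + f*(-4 + X) (k(f, X) = (X - 4)*f + (-5 + f) = (-4 + X)*f + (-5 + f) = f*(-4 + X) + (-5 + f) = -5 + f + f*(-4 + X))
1/((11 - 24)*k(y(-1), (1 + 6)/(-6 + 0))) = 1/((11 - 24)*(-5 - 3*2 + ((1 + 6)/(-6 + 0))*2)) = 1/(-13*(-5 - 6 + (7/(-6))*2)) = 1/(-13*(-5 - 6 + (7*(-⅙))*2)) = 1/(-13*(-5 - 6 - 7/6*2)) = 1/(-13*(-5 - 6 - 7/3)) = 1/(-13*(-40/3)) = 1/(520/3) = 3/520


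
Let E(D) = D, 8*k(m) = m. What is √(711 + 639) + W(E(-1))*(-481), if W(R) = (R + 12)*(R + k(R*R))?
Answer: 37037/8 + 15*√6 ≈ 4666.4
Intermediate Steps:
k(m) = m/8
W(R) = (12 + R)*(R + R²/8) (W(R) = (R + 12)*(R + (R*R)/8) = (12 + R)*(R + R²/8))
√(711 + 639) + W(E(-1))*(-481) = √(711 + 639) + ((⅛)*(-1)*(96 + (-1)² + 20*(-1)))*(-481) = √1350 + ((⅛)*(-1)*(96 + 1 - 20))*(-481) = 15*√6 + ((⅛)*(-1)*77)*(-481) = 15*√6 - 77/8*(-481) = 15*√6 + 37037/8 = 37037/8 + 15*√6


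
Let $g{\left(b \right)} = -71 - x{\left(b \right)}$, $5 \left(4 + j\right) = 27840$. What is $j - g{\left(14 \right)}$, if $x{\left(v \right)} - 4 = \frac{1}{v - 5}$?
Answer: $\frac{50752}{9} \approx 5639.1$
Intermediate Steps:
$j = 5564$ ($j = -4 + \frac{1}{5} \cdot 27840 = -4 + 5568 = 5564$)
$x{\left(v \right)} = 4 + \frac{1}{-5 + v}$ ($x{\left(v \right)} = 4 + \frac{1}{v - 5} = 4 + \frac{1}{-5 + v}$)
$g{\left(b \right)} = -71 - \frac{-19 + 4 b}{-5 + b}$
$j - g{\left(14 \right)} = 5564 - \frac{374 - 1050}{-5 + 14} = 5564 - \frac{374 - 1050}{9} = 5564 - \frac{1}{9} \left(-676\right) = 5564 - - \frac{676}{9} = 5564 + \frac{676}{9} = \frac{50752}{9}$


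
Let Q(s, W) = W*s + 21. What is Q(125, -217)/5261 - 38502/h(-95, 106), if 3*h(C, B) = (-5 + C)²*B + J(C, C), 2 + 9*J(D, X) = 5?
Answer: -88013778302/16729985261 ≈ -5.2608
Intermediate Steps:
Q(s, W) = 21 + W*s
J(D, X) = ⅓ (J(D, X) = -2/9 + (⅑)*5 = -2/9 + 5/9 = ⅓)
h(C, B) = ⅑ + B*(-5 + C)²/3 (h(C, B) = ((-5 + C)²*B + ⅓)/3 = (B*(-5 + C)² + ⅓)/3 = (⅓ + B*(-5 + C)²)/3 = ⅑ + B*(-5 + C)²/3)
Q(125, -217)/5261 - 38502/h(-95, 106) = (21 - 217*125)/5261 - 38502/(⅑ + (⅓)*106*(-5 - 95)²) = (21 - 27125)*(1/5261) - 38502/(⅑ + (⅓)*106*(-100)²) = -27104*1/5261 - 38502/(⅑ + (⅓)*106*10000) = -27104/5261 - 38502/(⅑ + 1060000/3) = -27104/5261 - 38502/3180001/9 = -27104/5261 - 38502*9/3180001 = -27104/5261 - 346518/3180001 = -88013778302/16729985261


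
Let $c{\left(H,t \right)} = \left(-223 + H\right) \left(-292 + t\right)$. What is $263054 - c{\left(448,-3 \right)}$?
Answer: $329429$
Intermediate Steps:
$c{\left(H,t \right)} = \left(-292 + t\right) \left(-223 + H\right)$
$263054 - c{\left(448,-3 \right)} = 263054 - \left(65116 - 130816 - -669 + 448 \left(-3\right)\right) = 263054 - \left(65116 - 130816 + 669 - 1344\right) = 263054 - -66375 = 263054 + 66375 = 329429$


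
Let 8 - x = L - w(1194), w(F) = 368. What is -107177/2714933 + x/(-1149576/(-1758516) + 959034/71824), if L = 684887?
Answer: -100826068935742094851/2063073598463423 ≈ -48872.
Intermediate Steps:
x = -684511 (x = 8 - (684887 - 1*368) = 8 - (684887 - 368) = 8 - 1*684519 = 8 - 684519 = -684511)
-107177/2714933 + x/(-1149576/(-1758516) + 959034/71824) = -107177/2714933 - 684511/(-1149576/(-1758516) + 959034/71824) = -107177*1/2714933 - 684511/(-1149576*(-1/1758516) + 959034*(1/71824)) = -107177/2714933 - 684511/(95798/146543 + 479517/35912) = -107177/2714933 - 684511/73710157507/5262652216 = -107177/2714933 - 684511*5262652216/73710157507 = -107177/2714933 - 3602343331026376/73710157507 = -100826068935742094851/2063073598463423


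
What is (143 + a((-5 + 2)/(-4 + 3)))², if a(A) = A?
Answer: 21316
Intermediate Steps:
(143 + a((-5 + 2)/(-4 + 3)))² = (143 + (-5 + 2)/(-4 + 3))² = (143 - 3/(-1))² = (143 - 3*(-1))² = (143 + 3)² = 146² = 21316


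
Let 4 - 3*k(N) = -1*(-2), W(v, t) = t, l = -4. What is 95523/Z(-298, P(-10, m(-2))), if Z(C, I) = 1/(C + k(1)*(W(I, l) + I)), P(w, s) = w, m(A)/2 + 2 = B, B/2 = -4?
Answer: -29357402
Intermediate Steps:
B = -8 (B = 2*(-4) = -8)
m(A) = -20 (m(A) = -4 + 2*(-8) = -4 - 16 = -20)
k(N) = ⅔ (k(N) = 4/3 - (-1)*(-2)/3 = 4/3 - ⅓*2 = 4/3 - ⅔ = ⅔)
Z(C, I) = 1/(-8/3 + C + 2*I/3) (Z(C, I) = 1/(C + 2*(-4 + I)/3) = 1/(C + (-8/3 + 2*I/3)) = 1/(-8/3 + C + 2*I/3))
95523/Z(-298, P(-10, m(-2))) = 95523/((3/(-8 + 2*(-10) + 3*(-298)))) = 95523/((3/(-8 - 20 - 894))) = 95523/((3/(-922))) = 95523/((3*(-1/922))) = 95523/(-3/922) = 95523*(-922/3) = -29357402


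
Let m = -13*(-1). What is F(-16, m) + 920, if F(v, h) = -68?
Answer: 852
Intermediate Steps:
m = 13
F(-16, m) + 920 = -68 + 920 = 852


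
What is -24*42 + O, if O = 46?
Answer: -962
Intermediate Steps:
-24*42 + O = -24*42 + 46 = -1008 + 46 = -962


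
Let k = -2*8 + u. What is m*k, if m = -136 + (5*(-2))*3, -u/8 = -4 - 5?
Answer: -9296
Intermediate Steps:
u = 72 (u = -8*(-4 - 5) = -8*(-9) = 72)
m = -166 (m = -136 - 10*3 = -136 - 30 = -166)
k = 56 (k = -2*8 + 72 = -16 + 72 = 56)
m*k = -166*56 = -9296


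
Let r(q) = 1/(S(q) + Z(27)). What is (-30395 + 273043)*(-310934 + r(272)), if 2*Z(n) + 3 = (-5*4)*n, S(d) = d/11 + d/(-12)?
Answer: -1341683143819424/17783 ≈ -7.5448e+10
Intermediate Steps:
S(d) = d/132 (S(d) = d*(1/11) + d*(-1/12) = d/11 - d/12 = d/132)
Z(n) = -3/2 - 10*n (Z(n) = -3/2 + ((-5*4)*n)/2 = -3/2 + (-20*n)/2 = -3/2 - 10*n)
r(q) = 1/(-543/2 + q/132) (r(q) = 1/(q/132 + (-3/2 - 10*27)) = 1/(q/132 + (-3/2 - 270)) = 1/(q/132 - 543/2) = 1/(-543/2 + q/132))
(-30395 + 273043)*(-310934 + r(272)) = (-30395 + 273043)*(-310934 + 132/(-35838 + 272)) = 242648*(-310934 + 132/(-35566)) = 242648*(-310934 + 132*(-1/35566)) = 242648*(-310934 - 66/17783) = 242648*(-5529339388/17783) = -1341683143819424/17783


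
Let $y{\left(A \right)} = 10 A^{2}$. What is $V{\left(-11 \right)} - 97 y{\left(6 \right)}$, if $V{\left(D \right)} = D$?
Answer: $-34931$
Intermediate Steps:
$V{\left(-11 \right)} - 97 y{\left(6 \right)} = -11 - 97 \cdot 10 \cdot 6^{2} = -11 - 97 \cdot 10 \cdot 36 = -11 - 34920 = -34931$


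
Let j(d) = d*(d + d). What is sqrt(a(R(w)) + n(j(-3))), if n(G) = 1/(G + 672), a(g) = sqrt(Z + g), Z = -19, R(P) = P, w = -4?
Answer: sqrt(690 + 476100*I*sqrt(23))/690 ≈ 1.5488 + 1.5483*I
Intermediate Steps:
j(d) = 2*d**2 (j(d) = d*(2*d) = 2*d**2)
a(g) = sqrt(-19 + g)
n(G) = 1/(672 + G)
sqrt(a(R(w)) + n(j(-3))) = sqrt(sqrt(-19 - 4) + 1/(672 + 2*(-3)**2)) = sqrt(sqrt(-23) + 1/(672 + 2*9)) = sqrt(I*sqrt(23) + 1/(672 + 18)) = sqrt(I*sqrt(23) + 1/690) = sqrt(1/690 + I*sqrt(23))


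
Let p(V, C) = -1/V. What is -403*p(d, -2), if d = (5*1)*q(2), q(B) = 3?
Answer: 403/15 ≈ 26.867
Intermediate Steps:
d = 15 (d = (5*1)*3 = 5*3 = 15)
-403*p(d, -2) = -(-403)/15 = -403*(-1/15) = 403/15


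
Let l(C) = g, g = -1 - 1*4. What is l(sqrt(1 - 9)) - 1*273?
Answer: -278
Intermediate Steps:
g = -5 (g = -1 - 4 = -5)
l(C) = -5
l(sqrt(1 - 9)) - 1*273 = -5 - 1*273 = -5 - 273 = -278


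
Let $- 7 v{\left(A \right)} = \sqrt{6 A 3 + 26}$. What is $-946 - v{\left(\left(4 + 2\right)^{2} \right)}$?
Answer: $-946 + \frac{\sqrt{674}}{7} \approx -942.29$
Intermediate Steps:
$v{\left(A \right)} = - \frac{\sqrt{26 + 18 A}}{7}$ ($v{\left(A \right)} = - \frac{\sqrt{6 A 3 + 26}}{7} = - \frac{\sqrt{18 A + 26}}{7} = - \frac{\sqrt{26 + 18 A}}{7}$)
$-946 - v{\left(\left(4 + 2\right)^{2} \right)} = -946 - - \frac{\sqrt{26 + 18 \left(4 + 2\right)^{2}}}{7} = -946 - - \frac{\sqrt{26 + 18 \cdot 6^{2}}}{7} = -946 - - \frac{\sqrt{26 + 18 \cdot 36}}{7} = -946 - - \frac{\sqrt{26 + 648}}{7} = -946 - - \frac{\sqrt{674}}{7} = -946 + \frac{\sqrt{674}}{7}$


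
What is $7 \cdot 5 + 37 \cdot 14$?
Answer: $553$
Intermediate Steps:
$7 \cdot 5 + 37 \cdot 14 = 35 + 518 = 553$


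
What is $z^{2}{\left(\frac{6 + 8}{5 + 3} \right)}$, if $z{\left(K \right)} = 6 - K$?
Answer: $\frac{289}{16} \approx 18.063$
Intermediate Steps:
$z^{2}{\left(\frac{6 + 8}{5 + 3} \right)} = \left(6 - \frac{6 + 8}{5 + 3}\right)^{2} = \left(6 - \frac{14}{8}\right)^{2} = \left(6 - 14 \cdot \frac{1}{8}\right)^{2} = \left(6 - \frac{7}{4}\right)^{2} = \left(\frac{17}{4}\right)^{2} = \frac{289}{16}$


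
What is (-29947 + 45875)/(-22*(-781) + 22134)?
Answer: 3982/9829 ≈ 0.40513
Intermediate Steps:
(-29947 + 45875)/(-22*(-781) + 22134) = 15928/(17182 + 22134) = 15928/39316 = 15928*(1/39316) = 3982/9829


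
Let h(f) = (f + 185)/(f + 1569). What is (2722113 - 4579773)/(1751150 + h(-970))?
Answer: -31792524/29969659 ≈ -1.0608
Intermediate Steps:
h(f) = (185 + f)/(1569 + f)
(2722113 - 4579773)/(1751150 + h(-970)) = (2722113 - 4579773)/(1751150 + (185 - 970)/(1569 - 970)) = -1857660/(1751150 - 785/599) = -1857660/1048938065/599 = -1857660*599/1048938065 = -31792524/29969659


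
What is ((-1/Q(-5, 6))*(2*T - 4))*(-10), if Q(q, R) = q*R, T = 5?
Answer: -2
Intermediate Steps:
Q(q, R) = R*q
((-1/Q(-5, 6))*(2*T - 4))*(-10) = ((-1/(6*(-5)))*(2*5 - 4))*(-10) = ((-1/(-30))*(10 - 4))*(-10) = (-1*(-1/30)*6)*(-10) = ((1/30)*6)*(-10) = (⅕)*(-10) = -2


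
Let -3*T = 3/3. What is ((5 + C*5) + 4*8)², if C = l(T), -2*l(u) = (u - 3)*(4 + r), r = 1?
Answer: 55696/9 ≈ 6188.4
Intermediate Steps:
T = -⅓ (T = -1/3 = -⅓*1 = -⅓ ≈ -0.33333)
l(u) = 15/2 - 5*u/2 (l(u) = -(u - 3)*(4 + 1)/2 = -(-3 + u)*5/2 = -(-15 + 5*u)/2 = 15/2 - 5*u/2)
C = 25/3 (C = 15/2 - 5/2*(-⅓) = 15/2 + ⅚ = 25/3 ≈ 8.3333)
((5 + C*5) + 4*8)² = ((5 + (25/3)*5) + 4*8)² = ((5 + 125/3) + 32)² = (140/3 + 32)² = (236/3)² = 55696/9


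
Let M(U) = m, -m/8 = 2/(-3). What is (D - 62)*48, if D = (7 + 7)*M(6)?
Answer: 608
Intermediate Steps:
m = 16/3 (m = -16/(-3) = -16*(-1)/3 = -8*(-2/3) = 16/3 ≈ 5.3333)
M(U) = 16/3
D = 224/3 (D = (7 + 7)*(16/3) = 14*(16/3) = 224/3 ≈ 74.667)
(D - 62)*48 = (224/3 - 62)*48 = (38/3)*48 = 608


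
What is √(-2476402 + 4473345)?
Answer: √1996943 ≈ 1413.1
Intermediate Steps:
√(-2476402 + 4473345) = √1996943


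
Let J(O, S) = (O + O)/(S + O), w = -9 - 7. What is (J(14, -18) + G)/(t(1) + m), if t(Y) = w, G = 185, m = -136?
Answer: -89/76 ≈ -1.1711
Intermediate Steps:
w = -16
J(O, S) = 2*O/(O + S) (J(O, S) = (2*O)/(O + S) = 2*O/(O + S))
t(Y) = -16
(J(14, -18) + G)/(t(1) + m) = (2*14/(14 - 18) + 185)/(-16 - 136) = (2*14/(-4) + 185)/(-152) = (2*14*(-¼) + 185)*(-1/152) = (-7 + 185)*(-1/152) = 178*(-1/152) = -89/76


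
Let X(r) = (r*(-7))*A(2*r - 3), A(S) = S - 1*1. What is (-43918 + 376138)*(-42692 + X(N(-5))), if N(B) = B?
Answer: -14345924040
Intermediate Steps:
A(S) = -1 + S (A(S) = S - 1 = -1 + S)
X(r) = -7*r*(-4 + 2*r) (X(r) = (r*(-7))*(-1 + (2*r - 3)) = (-7*r)*(-1 + (-3 + 2*r)) = (-7*r)*(-4 + 2*r) = -7*r*(-4 + 2*r))
(-43918 + 376138)*(-42692 + X(N(-5))) = (-43918 + 376138)*(-42692 + 14*(-5)*(2 - 1*(-5))) = 332220*(-42692 + 14*(-5)*(2 + 5)) = 332220*(-42692 + 14*(-5)*7) = 332220*(-42692 - 490) = 332220*(-43182) = -14345924040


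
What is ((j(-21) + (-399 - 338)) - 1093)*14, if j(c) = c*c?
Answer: -19446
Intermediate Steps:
j(c) = c²
((j(-21) + (-399 - 338)) - 1093)*14 = (((-21)² + (-399 - 338)) - 1093)*14 = ((441 - 737) - 1093)*14 = (-296 - 1093)*14 = -1389*14 = -19446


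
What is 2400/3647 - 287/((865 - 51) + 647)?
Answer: 2459711/5328267 ≈ 0.46163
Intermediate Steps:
2400/3647 - 287/((865 - 51) + 647) = 2400*(1/3647) - 287/(814 + 647) = 2400/3647 - 287/1461 = 2459711/5328267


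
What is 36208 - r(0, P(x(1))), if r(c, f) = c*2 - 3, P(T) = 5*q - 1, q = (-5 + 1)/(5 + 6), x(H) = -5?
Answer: 36211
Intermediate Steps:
q = -4/11 ≈ -0.36364
P(T) = -31/11 (P(T) = 5*(-4/11) - 1 = -20/11 - 1 = -31/11)
r(c, f) = -3 + 2*c (r(c, f) = 2*c - 3 = -3 + 2*c)
36208 - r(0, P(x(1))) = 36208 - (-3 + 2*0) = 36208 - (-3 + 0) = 36208 - 1*(-3) = 36208 + 3 = 36211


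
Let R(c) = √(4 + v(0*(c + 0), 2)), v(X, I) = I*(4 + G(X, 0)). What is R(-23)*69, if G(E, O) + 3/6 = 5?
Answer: 69*√21 ≈ 316.20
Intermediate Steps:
G(E, O) = 9/2 (G(E, O) = -½ + 5 = 9/2)
v(X, I) = 17*I/2 (v(X, I) = I*(4 + 9/2) = I*(17/2) = 17*I/2)
R(c) = √21 (R(c) = √(4 + (17/2)*2) = √(4 + 17) = √21)
R(-23)*69 = √21*69 = 69*√21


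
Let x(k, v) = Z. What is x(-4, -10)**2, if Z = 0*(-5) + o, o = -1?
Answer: 1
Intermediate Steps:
Z = -1 (Z = 0*(-5) - 1 = 0 - 1 = -1)
x(k, v) = -1
x(-4, -10)**2 = (-1)**2 = 1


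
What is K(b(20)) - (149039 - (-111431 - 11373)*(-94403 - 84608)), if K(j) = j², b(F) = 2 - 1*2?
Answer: 21983117805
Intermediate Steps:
b(F) = 0 (b(F) = 2 - 2 = 0)
K(b(20)) - (149039 - (-111431 - 11373)*(-94403 - 84608)) = 0² - (149039 - (-111431 - 11373)*(-94403 - 84608)) = 0 - (149039 - (-122804)*(-179011)) = 0 - (149039 - 1*21983266844) = 0 - (149039 - 21983266844) = 0 - 1*(-21983117805) = 0 + 21983117805 = 21983117805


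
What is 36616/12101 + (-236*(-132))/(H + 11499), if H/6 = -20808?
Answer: 1257805544/457212083 ≈ 2.7510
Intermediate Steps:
H = -124848 (H = 6*(-20808) = -124848)
36616/12101 + (-236*(-132))/(H + 11499) = 36616/12101 + (-236*(-132))/(-124848 + 11499) = 36616*(1/12101) + 31152/(-113349) = 36616/12101 + 31152*(-1/113349) = 36616/12101 - 10384/37783 = 1257805544/457212083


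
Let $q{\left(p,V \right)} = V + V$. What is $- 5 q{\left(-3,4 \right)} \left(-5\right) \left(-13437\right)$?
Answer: $-2687400$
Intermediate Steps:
$q{\left(p,V \right)} = 2 V$
$- 5 q{\left(-3,4 \right)} \left(-5\right) \left(-13437\right) = - 5 \cdot 2 \cdot 4 \left(-5\right) \left(-13437\right) = \left(-5\right) 8 \left(-5\right) \left(-13437\right) = \left(-40\right) \left(-5\right) \left(-13437\right) = 200 \left(-13437\right) = -2687400$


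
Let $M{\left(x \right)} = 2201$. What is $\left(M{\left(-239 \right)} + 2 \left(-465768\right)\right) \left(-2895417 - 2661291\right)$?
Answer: $5164043229180$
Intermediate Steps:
$\left(M{\left(-239 \right)} + 2 \left(-465768\right)\right) \left(-2895417 - 2661291\right) = \left(2201 + 2 \left(-465768\right)\right) \left(-2895417 - 2661291\right) = \left(2201 - 931536\right) \left(-5556708\right) = \left(-929335\right) \left(-5556708\right) = 5164043229180$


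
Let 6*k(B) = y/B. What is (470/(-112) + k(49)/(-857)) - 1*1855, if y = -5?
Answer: -1873757635/1007832 ≈ -1859.2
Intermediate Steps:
k(B) = -5/(6*B) (k(B) = (-5/B)/6 = -5/(6*B))
(470/(-112) + k(49)/(-857)) - 1*1855 = (470/(-112) - 5/6/49/(-857)) - 1*1855 = (470*(-1/112) - 5/6*1/49*(-1/857)) - 1855 = (-235/56 - 5/294*(-1/857)) - 1855 = (-235/56 + 5/251958) - 1855 = -4229275/1007832 - 1855 = -1873757635/1007832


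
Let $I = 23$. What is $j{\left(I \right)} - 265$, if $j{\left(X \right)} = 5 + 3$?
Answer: $-257$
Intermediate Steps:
$j{\left(X \right)} = 8$
$j{\left(I \right)} - 265 = 8 - 265 = -257$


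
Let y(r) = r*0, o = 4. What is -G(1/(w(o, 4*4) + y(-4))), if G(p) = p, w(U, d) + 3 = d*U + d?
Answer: -1/77 ≈ -0.012987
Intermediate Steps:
w(U, d) = -3 + d + U*d (w(U, d) = -3 + (d*U + d) = -3 + (U*d + d) = -3 + (d + U*d) = -3 + d + U*d)
y(r) = 0
-G(1/(w(o, 4*4) + y(-4))) = -1/((-3 + 4*4 + 4*(4*4)) + 0) = -1/((-3 + 16 + 4*16) + 0) = -1/((-3 + 16 + 64) + 0) = -1/(77 + 0) = -1/77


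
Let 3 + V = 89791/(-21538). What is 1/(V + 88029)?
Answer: 21538/1895814197 ≈ 1.1361e-5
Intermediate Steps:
V = -154405/21538 (V = -3 + 89791/(-21538) = -3 + 89791*(-1/21538) = -3 - 89791/21538 = -154405/21538 ≈ -7.1690)
1/(V + 88029) = 1/(-154405/21538 + 88029) = 1/(1895814197/21538) = 21538/1895814197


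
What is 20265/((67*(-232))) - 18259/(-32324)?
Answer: -92806991/125611064 ≈ -0.73884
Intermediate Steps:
20265/((67*(-232))) - 18259/(-32324) = 20265/(-15544) - 18259*(-1/32324) = 20265*(-1/15544) + 18259/32324 = -20265/15544 + 18259/32324 = -92806991/125611064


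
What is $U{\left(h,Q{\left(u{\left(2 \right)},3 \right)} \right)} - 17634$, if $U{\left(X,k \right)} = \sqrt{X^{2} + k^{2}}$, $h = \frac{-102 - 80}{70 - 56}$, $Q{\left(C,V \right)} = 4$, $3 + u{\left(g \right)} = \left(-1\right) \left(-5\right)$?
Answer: $-17634 + \sqrt{185} \approx -17620.0$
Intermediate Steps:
$u{\left(g \right)} = 2$ ($u{\left(g \right)} = -3 - -5 = -3 + 5 = 2$)
$h = -13$ ($h = - \frac{182}{14} = \left(-182\right) \frac{1}{14} = -13$)
$U{\left(h,Q{\left(u{\left(2 \right)},3 \right)} \right)} - 17634 = \sqrt{\left(-13\right)^{2} + 4^{2}} - 17634 = \sqrt{169 + 16} - 17634 = \sqrt{185} - 17634 = -17634 + \sqrt{185}$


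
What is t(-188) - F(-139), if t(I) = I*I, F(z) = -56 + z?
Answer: 35539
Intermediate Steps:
t(I) = I²
t(-188) - F(-139) = (-188)² - (-56 - 139) = 35344 - 1*(-195) = 35344 + 195 = 35539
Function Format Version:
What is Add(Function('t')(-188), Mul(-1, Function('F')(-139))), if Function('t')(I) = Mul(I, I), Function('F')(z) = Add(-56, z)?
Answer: 35539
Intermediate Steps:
Function('t')(I) = Pow(I, 2)
Add(Function('t')(-188), Mul(-1, Function('F')(-139))) = Add(Pow(-188, 2), Mul(-1, Add(-56, -139))) = Add(35344, Mul(-1, -195)) = Add(35344, 195) = 35539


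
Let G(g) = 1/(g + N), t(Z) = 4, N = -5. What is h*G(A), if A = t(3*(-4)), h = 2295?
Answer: -2295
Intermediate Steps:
A = 4
G(g) = 1/(-5 + g) (G(g) = 1/(g - 5) = 1/(-5 + g))
h*G(A) = 2295/(-5 + 4) = 2295/(-1) = 2295*(-1) = -2295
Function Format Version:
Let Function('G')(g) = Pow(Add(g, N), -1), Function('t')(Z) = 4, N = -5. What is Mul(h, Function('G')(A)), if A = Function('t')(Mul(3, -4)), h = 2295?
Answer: -2295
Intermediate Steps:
A = 4
Function('G')(g) = Pow(Add(-5, g), -1) (Function('G')(g) = Pow(Add(g, -5), -1) = Pow(Add(-5, g), -1))
Mul(h, Function('G')(A)) = Mul(2295, Pow(Add(-5, 4), -1)) = Mul(2295, Pow(-1, -1)) = Mul(2295, -1) = -2295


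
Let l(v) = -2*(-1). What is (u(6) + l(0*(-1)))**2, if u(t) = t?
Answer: 64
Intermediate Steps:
l(v) = 2
(u(6) + l(0*(-1)))**2 = (6 + 2)**2 = 8**2 = 64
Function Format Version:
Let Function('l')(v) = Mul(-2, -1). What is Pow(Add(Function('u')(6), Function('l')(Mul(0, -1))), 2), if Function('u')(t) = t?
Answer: 64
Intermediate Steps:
Function('l')(v) = 2
Pow(Add(Function('u')(6), Function('l')(Mul(0, -1))), 2) = Pow(Add(6, 2), 2) = Pow(8, 2) = 64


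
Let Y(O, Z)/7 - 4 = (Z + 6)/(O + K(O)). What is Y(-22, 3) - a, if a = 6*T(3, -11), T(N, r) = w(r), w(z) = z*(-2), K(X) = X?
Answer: -4639/44 ≈ -105.43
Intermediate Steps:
w(z) = -2*z
T(N, r) = -2*r
a = 132 (a = 6*(-2*(-11)) = 6*22 = 132)
Y(O, Z) = 28 + 7*(6 + Z)/(2*O) (Y(O, Z) = 28 + 7*((Z + 6)/(O + O)) = 28 + 7*((6 + Z)/((2*O))) = 28 + 7*((6 + Z)*(1/(2*O))) = 28 + 7*((6 + Z)/(2*O)) = 28 + 7*(6 + Z)/(2*O))
Y(-22, 3) - a = (7/2)*(6 + 3 + 8*(-22))/(-22) - 1*132 = (7/2)*(-1/22)*(6 + 3 - 176) - 132 = (7/2)*(-1/22)*(-167) - 132 = 1169/44 - 132 = -4639/44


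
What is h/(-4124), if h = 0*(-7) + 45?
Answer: -45/4124 ≈ -0.010912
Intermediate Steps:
h = 45 (h = 0 + 45 = 45)
h/(-4124) = 45/(-4124) = 45*(-1/4124) = -45/4124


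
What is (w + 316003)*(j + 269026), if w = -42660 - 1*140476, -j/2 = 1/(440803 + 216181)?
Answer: 11741840614993797/328492 ≈ 3.5745e+10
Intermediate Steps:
j = -1/328492 (j = -2/(440803 + 216181) = -2/656984 = -2*1/656984 = -1/328492 ≈ -3.0442e-6)
w = -183136 (w = -42660 - 140476 = -183136)
(w + 316003)*(j + 269026) = (-183136 + 316003)*(-1/328492 + 269026) = 132867*(88372888791/328492) = 11741840614993797/328492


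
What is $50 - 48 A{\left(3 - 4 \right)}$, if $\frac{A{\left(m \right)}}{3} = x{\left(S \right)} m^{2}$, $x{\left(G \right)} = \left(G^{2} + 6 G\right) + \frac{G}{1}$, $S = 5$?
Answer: $-8590$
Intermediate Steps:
$x{\left(G \right)} = G^{2} + 7 G$ ($x{\left(G \right)} = \left(G^{2} + 6 G\right) + G 1 = \left(G^{2} + 6 G\right) + G = G^{2} + 7 G$)
$A{\left(m \right)} = 180 m^{2}$ ($A{\left(m \right)} = 3 \cdot 5 \left(7 + 5\right) m^{2} = 3 \cdot 5 \cdot 12 m^{2} = 3 \cdot 60 m^{2} = 180 m^{2}$)
$50 - 48 A{\left(3 - 4 \right)} = 50 - 48 \cdot 180 \left(3 - 4\right)^{2} = 50 - 48 \cdot 180 \left(-1\right)^{2} = 50 - 48 \cdot 180 \cdot 1 = 50 - 8640 = -8590$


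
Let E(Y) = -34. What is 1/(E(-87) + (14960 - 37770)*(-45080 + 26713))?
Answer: 1/418951236 ≈ 2.3869e-9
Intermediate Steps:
1/(E(-87) + (14960 - 37770)*(-45080 + 26713)) = 1/(-34 + (14960 - 37770)*(-45080 + 26713)) = 1/(-34 - 22810*(-18367)) = 1/(-34 + 418951270) = 1/418951236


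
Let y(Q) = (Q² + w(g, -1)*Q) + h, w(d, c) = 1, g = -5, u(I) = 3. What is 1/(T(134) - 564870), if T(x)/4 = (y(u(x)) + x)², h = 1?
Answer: -1/478434 ≈ -2.0902e-6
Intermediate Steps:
y(Q) = 1 + Q + Q² (y(Q) = (Q² + 1*Q) + 1 = (Q² + Q) + 1 = (Q + Q²) + 1 = 1 + Q + Q²)
T(x) = 4*(13 + x)² (T(x) = 4*((1 + 3 + 3²) + x)² = 4*((1 + 3 + 9) + x)² = 4*(13 + x)²)
1/(T(134) - 564870) = 1/(4*(13 + 134)² - 564870) = 1/(4*147² - 564870) = 1/(4*21609 - 564870) = 1/(86436 - 564870) = 1/(-478434) = -1/478434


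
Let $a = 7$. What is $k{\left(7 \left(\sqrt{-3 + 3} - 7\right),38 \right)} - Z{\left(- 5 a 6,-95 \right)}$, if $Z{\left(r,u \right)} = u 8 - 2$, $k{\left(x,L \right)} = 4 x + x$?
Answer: $517$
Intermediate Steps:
$k{\left(x,L \right)} = 5 x$
$Z{\left(r,u \right)} = -2 + 8 u$ ($Z{\left(r,u \right)} = 8 u - 2 = -2 + 8 u$)
$k{\left(7 \left(\sqrt{-3 + 3} - 7\right),38 \right)} - Z{\left(- 5 a 6,-95 \right)} = 5 \cdot 7 \left(\sqrt{-3 + 3} - 7\right) - \left(-2 + 8 \left(-95\right)\right) = 5 \cdot 7 \left(\sqrt{0} - 7\right) - \left(-2 - 760\right) = 5 \cdot 7 \left(0 - 7\right) - -762 = 5 \cdot 7 \left(-7\right) + 762 = 5 \left(-49\right) + 762 = -245 + 762 = 517$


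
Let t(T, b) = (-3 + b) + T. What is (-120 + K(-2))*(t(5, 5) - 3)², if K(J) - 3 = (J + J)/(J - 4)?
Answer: -5584/3 ≈ -1861.3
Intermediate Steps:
t(T, b) = -3 + T + b
K(J) = 3 + 2*J/(-4 + J) (K(J) = 3 + (J + J)/(J - 4) = 3 + (2*J)/(-4 + J) = 3 + 2*J/(-4 + J))
(-120 + K(-2))*(t(5, 5) - 3)² = (-120 + (-12 + 5*(-2))/(-4 - 2))*((-3 + 5 + 5) - 3)² = (-120 + (-12 - 10)/(-6))*(7 - 3)² = (-120 - ⅙*(-22))*4² = (-120 + 11/3)*16 = -349/3*16 = -5584/3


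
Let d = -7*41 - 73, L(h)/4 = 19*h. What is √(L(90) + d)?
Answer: 36*√5 ≈ 80.498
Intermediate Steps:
L(h) = 76*h (L(h) = 4*(19*h) = 76*h)
d = -360 (d = -287 - 73 = -360)
√(L(90) + d) = √(76*90 - 360) = √(6840 - 360) = √6480 = 36*√5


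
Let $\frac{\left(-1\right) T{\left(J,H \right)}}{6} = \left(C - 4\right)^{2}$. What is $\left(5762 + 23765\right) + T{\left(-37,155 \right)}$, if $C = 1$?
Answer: $29473$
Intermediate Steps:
$T{\left(J,H \right)} = -54$ ($T{\left(J,H \right)} = - 6 \left(1 - 4\right)^{2} = - 6 \left(-3\right)^{2} = \left(-6\right) 9 = -54$)
$\left(5762 + 23765\right) + T{\left(-37,155 \right)} = \left(5762 + 23765\right) - 54 = 29527 - 54 = 29473$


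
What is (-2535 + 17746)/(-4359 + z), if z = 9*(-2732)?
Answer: -15211/28947 ≈ -0.52548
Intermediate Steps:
z = -24588
(-2535 + 17746)/(-4359 + z) = (-2535 + 17746)/(-4359 - 24588) = 15211/(-28947) = 15211*(-1/28947) = -15211/28947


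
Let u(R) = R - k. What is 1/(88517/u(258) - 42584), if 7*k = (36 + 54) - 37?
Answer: -1753/74030133 ≈ -2.3680e-5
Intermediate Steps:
k = 53/7 (k = ((36 + 54) - 37)/7 = (90 - 37)/7 = (⅐)*53 = 53/7 ≈ 7.5714)
u(R) = -53/7 + R (u(R) = R - 1*53/7 = R - 53/7 = -53/7 + R)
1/(88517/u(258) - 42584) = 1/(88517/(-53/7 + 258) - 42584) = 1/(88517/(1753/7) - 42584) = 1/(88517*(7/1753) - 42584) = 1/(619619/1753 - 42584) = 1/(-74030133/1753) = -1753/74030133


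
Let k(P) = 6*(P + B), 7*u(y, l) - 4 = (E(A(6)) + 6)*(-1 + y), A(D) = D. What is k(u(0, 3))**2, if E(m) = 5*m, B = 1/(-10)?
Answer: 962361/1225 ≈ 785.60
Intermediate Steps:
B = -1/10 ≈ -0.10000
u(y, l) = -32/7 + 36*y/7 (u(y, l) = 4/7 + ((5*6 + 6)*(-1 + y))/7 = 4/7 + ((30 + 6)*(-1 + y))/7 = 4/7 + (36*(-1 + y))/7 = 4/7 + (-36 + 36*y)/7 = 4/7 + (-36/7 + 36*y/7) = -32/7 + 36*y/7)
k(P) = -3/5 + 6*P (k(P) = 6*(P - 1/10) = 6*(-1/10 + P) = -3/5 + 6*P)
k(u(0, 3))**2 = (-3/5 + 6*(-32/7 + (36/7)*0))**2 = (-3/5 + 6*(-32/7 + 0))**2 = (-3/5 + 6*(-32/7))**2 = (-3/5 - 192/7)**2 = (-981/35)**2 = 962361/1225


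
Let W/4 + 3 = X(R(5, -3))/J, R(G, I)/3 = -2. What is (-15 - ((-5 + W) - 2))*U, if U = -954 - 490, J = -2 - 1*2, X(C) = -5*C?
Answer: -49096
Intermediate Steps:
R(G, I) = -6 (R(G, I) = 3*(-2) = -6)
J = -4 (J = -2 - 2 = -4)
W = -42 (W = -12 + 4*(-5*(-6)/(-4)) = -12 + 4*(30*(-¼)) = -12 + 4*(-15/2) = -12 - 30 = -42)
U = -1444
(-15 - ((-5 + W) - 2))*U = (-15 - ((-5 - 42) - 2))*(-1444) = (-15 - (-47 - 2))*(-1444) = (-15 - 1*(-49))*(-1444) = (-15 + 49)*(-1444) = 34*(-1444) = -49096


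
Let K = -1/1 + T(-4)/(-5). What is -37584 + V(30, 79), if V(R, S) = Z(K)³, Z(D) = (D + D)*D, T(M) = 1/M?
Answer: -300624954119/8000000 ≈ -37578.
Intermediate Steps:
K = -19/20 (K = -1/1 + 1/(-4*(-5)) = -1*1 - ¼*(-⅕) = -1 + 1/20 = -19/20 ≈ -0.95000)
Z(D) = 2*D² (Z(D) = (2*D)*D = 2*D²)
V(R, S) = 47045881/8000000 (V(R, S) = (2*(-19/20)²)³ = (2*(361/400))³ = (361/200)³ = 47045881/8000000)
-37584 + V(30, 79) = -37584 + 47045881/8000000 = -300624954119/8000000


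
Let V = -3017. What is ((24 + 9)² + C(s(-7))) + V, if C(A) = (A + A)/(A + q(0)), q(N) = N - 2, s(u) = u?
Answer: -17338/9 ≈ -1926.4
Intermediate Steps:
q(N) = -2 + N
C(A) = 2*A/(-2 + A) (C(A) = (A + A)/(A + (-2 + 0)) = (2*A)/(A - 2) = (2*A)/(-2 + A) = 2*A/(-2 + A))
((24 + 9)² + C(s(-7))) + V = ((24 + 9)² + 2*(-7)/(-2 - 7)) - 3017 = (33² + 2*(-7)/(-9)) - 3017 = (1089 + 2*(-7)*(-⅑)) - 3017 = (1089 + 14/9) - 3017 = 9815/9 - 3017 = -17338/9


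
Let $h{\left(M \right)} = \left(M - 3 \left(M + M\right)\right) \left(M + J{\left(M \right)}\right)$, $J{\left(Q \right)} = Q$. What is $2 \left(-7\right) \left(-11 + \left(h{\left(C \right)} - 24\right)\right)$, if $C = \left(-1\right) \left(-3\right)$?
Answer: $1750$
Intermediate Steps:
$C = 3$
$h{\left(M \right)} = - 10 M^{2}$ ($h{\left(M \right)} = \left(M - 3 \left(M + M\right)\right) \left(M + M\right) = \left(M - 3 \cdot 2 M\right) 2 M = \left(M - 6 M\right) 2 M = - 5 M 2 M = - 10 M^{2}$)
$2 \left(-7\right) \left(-11 + \left(h{\left(C \right)} - 24\right)\right) = 2 \left(-7\right) \left(-11 - \left(24 + 10 \cdot 3^{2}\right)\right) = - 14 \left(-11 - 114\right) = \left(-14\right) \left(-125\right) = 1750$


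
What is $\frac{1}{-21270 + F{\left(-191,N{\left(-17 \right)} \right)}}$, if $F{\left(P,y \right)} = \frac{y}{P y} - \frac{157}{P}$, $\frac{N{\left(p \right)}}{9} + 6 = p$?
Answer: $- \frac{191}{4062414} \approx -4.7016 \cdot 10^{-5}$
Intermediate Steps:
$N{\left(p \right)} = -54 + 9 p$
$F{\left(P,y \right)} = - \frac{156}{P}$ ($F{\left(P,y \right)} = y \frac{1}{P y} - \frac{157}{P} = \frac{1}{P} - \frac{157}{P} = - \frac{156}{P}$)
$\frac{1}{-21270 + F{\left(-191,N{\left(-17 \right)} \right)}} = \frac{1}{-21270 - \frac{156}{-191}} = \frac{1}{-21270 - - \frac{156}{191}} = \frac{1}{-21270 + \frac{156}{191}} = \frac{1}{- \frac{4062414}{191}} = - \frac{191}{4062414}$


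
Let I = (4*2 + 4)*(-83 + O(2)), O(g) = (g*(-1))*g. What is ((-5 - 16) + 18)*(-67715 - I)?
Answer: 200013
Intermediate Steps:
O(g) = -g² (O(g) = (-g)*g = -g²)
I = -1044 (I = (4*2 + 4)*(-83 - 1*2²) = (8 + 4)*(-83 - 1*4) = 12*(-83 - 4) = 12*(-87) = -1044)
((-5 - 16) + 18)*(-67715 - I) = ((-5 - 16) + 18)*(-67715 - 1*(-1044)) = (-21 + 18)*(-67715 + 1044) = -3*(-66671) = 200013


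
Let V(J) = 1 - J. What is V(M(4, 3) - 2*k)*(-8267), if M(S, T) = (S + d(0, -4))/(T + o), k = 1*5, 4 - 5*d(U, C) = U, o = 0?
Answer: -388549/5 ≈ -77710.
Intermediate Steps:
d(U, C) = ⅘ - U/5
k = 5
M(S, T) = (⅘ + S)/T (M(S, T) = (S + (⅘ - ⅕*0))/(T + 0) = (S + (⅘ + 0))/T = (S + ⅘)/T = (⅘ + S)/T)
V(M(4, 3) - 2*k)*(-8267) = (1 - ((⅘ + 4)/3 - 2*5))*(-8267) = (1 - ((⅓)*(24/5) - 10))*(-8267) = (1 - (8/5 - 10))*(-8267) = (1 - 1*(-42/5))*(-8267) = (1 + 42/5)*(-8267) = (47/5)*(-8267) = -388549/5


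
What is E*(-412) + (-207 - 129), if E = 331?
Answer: -136708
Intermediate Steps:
E*(-412) + (-207 - 129) = 331*(-412) + (-207 - 129) = -136372 - 336 = -136708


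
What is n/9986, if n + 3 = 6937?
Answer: 3467/4993 ≈ 0.69437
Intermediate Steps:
n = 6934 (n = -3 + 6937 = 6934)
n/9986 = 6934/9986 = 6934*(1/9986) = 3467/4993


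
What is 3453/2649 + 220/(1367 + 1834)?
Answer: 352601/256953 ≈ 1.3722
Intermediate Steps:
3453/2649 + 220/(1367 + 1834) = 3453*(1/2649) + 220/3201 = 1151/883 + 220*(1/3201) = 1151/883 + 20/291 = 352601/256953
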